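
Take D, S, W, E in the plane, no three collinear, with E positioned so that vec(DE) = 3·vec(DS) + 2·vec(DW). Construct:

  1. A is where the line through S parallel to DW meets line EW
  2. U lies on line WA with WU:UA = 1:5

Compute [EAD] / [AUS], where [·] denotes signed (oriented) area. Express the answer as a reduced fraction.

[EAD]:[AUS] = 9/5

Assign D = (0, 0), S = (1, 0), W = (0, 1), E = (3, 2) — the answer is frame-independent, so this choice is without loss of generality.
1. A is where the line through S parallel to DW meets line EW ⇒ A = (1, 4/3)
2. U lies on line WA with WU:UA = 1:5 ⇒ U = (1/6, 19/18)
2·[EAD] = 2, 2·[AUS] = 10/9
[EAD]:[AUS] = 2:10/9 = 9/5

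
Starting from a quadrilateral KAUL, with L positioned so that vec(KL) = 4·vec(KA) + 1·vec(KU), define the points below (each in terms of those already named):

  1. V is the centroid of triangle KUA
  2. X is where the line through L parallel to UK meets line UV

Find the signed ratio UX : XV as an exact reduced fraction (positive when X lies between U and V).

UX:XV = -12/11

Set K = (0, 0), A = (1, 0), U = (0, 1), L = (4, 1); any affine frame gives the same invariant.
1. V is the centroid of triangle KUA ⇒ V = (1/3, 1/3)
2. X is where the line through L parallel to UK meets line UV ⇒ X = (4, -7)
X = U + t·(V−U) with t = 12, so UX:XV = t:(1−t) = 12:-11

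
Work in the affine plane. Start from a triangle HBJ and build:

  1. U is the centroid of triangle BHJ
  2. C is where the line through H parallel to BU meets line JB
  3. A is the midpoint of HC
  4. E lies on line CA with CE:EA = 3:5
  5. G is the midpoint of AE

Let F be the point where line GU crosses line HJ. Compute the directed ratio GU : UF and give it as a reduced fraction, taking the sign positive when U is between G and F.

Set H = (0, 0), B = (1, 0), J = (0, 1); any affine frame gives the same invariant.
1. U is the centroid of triangle BHJ ⇒ U = (1/3, 1/3)
2. C is where the line through H parallel to BU meets line JB ⇒ C = (2, -1)
3. A is the midpoint of HC ⇒ A = (1, -1/2)
4. E lies on line CA with CE:EA = 3:5 ⇒ E = (13/8, -13/16)
5. G is the midpoint of AE ⇒ G = (21/16, -21/32)
line GU meets HJ at F = (0, 63/94)
U = G + t·(F−G) with t = 47/63, so GU:UF = 47/63:16/63

GU:UF = 47/16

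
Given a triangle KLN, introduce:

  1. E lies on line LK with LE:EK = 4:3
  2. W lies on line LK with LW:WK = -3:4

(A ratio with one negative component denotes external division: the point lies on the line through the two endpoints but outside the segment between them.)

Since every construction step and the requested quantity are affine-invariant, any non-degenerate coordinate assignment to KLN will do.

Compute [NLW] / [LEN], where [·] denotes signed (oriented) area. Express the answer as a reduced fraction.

Work in coordinates with K = (0, 0), L = (1, 0), N = (0, 1).
1. E lies on line LK with LE:EK = 4:3 ⇒ E = (3/7, 0)
2. W lies on line LK with LW:WK = -3:4 ⇒ W = (4, 0)
2·[NLW] = 3, 2·[LEN] = -4/7
[NLW]:[LEN] = 3:-4/7 = -21/4

[NLW]:[LEN] = -21/4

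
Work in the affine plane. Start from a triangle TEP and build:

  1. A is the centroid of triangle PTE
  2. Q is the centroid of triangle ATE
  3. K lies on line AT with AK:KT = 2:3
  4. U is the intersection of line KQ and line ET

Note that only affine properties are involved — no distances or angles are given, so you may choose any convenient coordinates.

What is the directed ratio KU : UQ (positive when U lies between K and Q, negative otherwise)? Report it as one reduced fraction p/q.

Set T = (0, 0), E = (1, 0), P = (0, 1); any affine frame gives the same invariant.
1. A is the centroid of triangle PTE ⇒ A = (1/3, 1/3)
2. Q is the centroid of triangle ATE ⇒ Q = (4/9, 1/9)
3. K lies on line AT with AK:KT = 2:3 ⇒ K = (1/5, 1/5)
4. U is the intersection of line KQ and line ET ⇒ U = (3/4, 0)
U = K + t·(Q−K) with t = 9/4, so KU:UQ = t:(1−t) = 9/4:-5/4

KU:UQ = -9/5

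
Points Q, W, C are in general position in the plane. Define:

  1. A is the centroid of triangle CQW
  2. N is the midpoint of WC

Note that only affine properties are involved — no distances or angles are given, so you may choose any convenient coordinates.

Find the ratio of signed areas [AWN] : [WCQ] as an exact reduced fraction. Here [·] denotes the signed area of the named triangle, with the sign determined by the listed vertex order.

Work in coordinates with Q = (0, 0), W = (1, 0), C = (0, 1).
1. A is the centroid of triangle CQW ⇒ A = (1/3, 1/3)
2. N is the midpoint of WC ⇒ N = (1/2, 1/2)
2·[AWN] = 1/6, 2·[WCQ] = 1
[AWN]:[WCQ] = 1/6:1 = 1/6

[AWN]:[WCQ] = 1/6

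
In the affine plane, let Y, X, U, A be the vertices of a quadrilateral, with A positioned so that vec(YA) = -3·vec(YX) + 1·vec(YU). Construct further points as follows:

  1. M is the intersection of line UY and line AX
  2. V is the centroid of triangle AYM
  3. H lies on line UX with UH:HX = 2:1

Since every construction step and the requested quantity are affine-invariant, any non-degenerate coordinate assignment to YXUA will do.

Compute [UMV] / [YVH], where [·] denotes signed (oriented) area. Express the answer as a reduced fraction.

Choose coordinates Y = (0, 0), X = (1, 0), U = (0, 1), A = (-3, 1).
1. M is the intersection of line UY and line AX ⇒ M = (0, 1/4)
2. V is the centroid of triangle AYM ⇒ V = (-1, 5/12)
3. H lies on line UX with UH:HX = 2:1 ⇒ H = (2/3, 1/3)
2·[UMV] = -3/4, 2·[YVH] = -11/18
[UMV]:[YVH] = -3/4:-11/18 = 27/22

[UMV]:[YVH] = 27/22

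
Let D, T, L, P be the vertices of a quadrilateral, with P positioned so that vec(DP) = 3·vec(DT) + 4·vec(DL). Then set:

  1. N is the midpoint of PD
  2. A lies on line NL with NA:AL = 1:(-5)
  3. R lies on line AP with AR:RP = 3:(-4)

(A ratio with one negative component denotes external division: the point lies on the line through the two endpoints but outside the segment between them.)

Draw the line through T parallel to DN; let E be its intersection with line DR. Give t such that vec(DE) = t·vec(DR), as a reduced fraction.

Set D = (0, 0), T = (1, 0), L = (0, 1), P = (3, 4); any affine frame gives the same invariant.
1. N is the midpoint of PD ⇒ N = (3/2, 2)
2. A lies on line NL with NA:AL = 1:(-5) ⇒ A = (15/8, 9/4)
3. R lies on line AP with AR:RP = 3:(-4) ⇒ R = (-3/2, -3)
through T parallel to DN: direction (3/2, 2); meets DR at E = (-2, -4)
E = D + t·(R−D) with t = 4/3

t = 4/3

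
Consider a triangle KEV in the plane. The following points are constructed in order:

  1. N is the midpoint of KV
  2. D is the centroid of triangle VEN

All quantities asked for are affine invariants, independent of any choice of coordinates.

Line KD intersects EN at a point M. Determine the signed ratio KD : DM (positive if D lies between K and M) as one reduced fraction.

KD:DM = -4

Set K = (0, 0), E = (1, 0), V = (0, 1); any affine frame gives the same invariant.
1. N is the midpoint of KV ⇒ N = (0, 1/2)
2. D is the centroid of triangle VEN ⇒ D = (1/3, 1/2)
line KD meets EN at M = (1/4, 3/8)
D = K + t·(M−K) with t = 4/3, so KD:DM = 4/3:-1/3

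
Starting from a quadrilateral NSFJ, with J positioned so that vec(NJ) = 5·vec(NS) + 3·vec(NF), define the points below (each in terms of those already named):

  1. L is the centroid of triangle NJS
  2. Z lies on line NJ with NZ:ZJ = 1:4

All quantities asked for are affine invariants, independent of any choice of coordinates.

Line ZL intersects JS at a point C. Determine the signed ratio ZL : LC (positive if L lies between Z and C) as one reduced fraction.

Set N = (0, 0), S = (1, 0), F = (0, 1), J = (5, 3); any affine frame gives the same invariant.
1. L is the centroid of triangle NJS ⇒ L = (2, 1)
2. Z lies on line NJ with NZ:ZJ = 1:4 ⇒ Z = (1, 3/5)
line ZL meets JS at C = (19/7, 9/7)
L = Z + t·(C−Z) with t = 7/12, so ZL:LC = 7/12:5/12

ZL:LC = 7/5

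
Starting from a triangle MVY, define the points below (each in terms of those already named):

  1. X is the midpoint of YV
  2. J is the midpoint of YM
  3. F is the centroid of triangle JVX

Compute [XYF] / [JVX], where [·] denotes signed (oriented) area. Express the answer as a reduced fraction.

Set M = (0, 0), V = (1, 0), Y = (0, 1); any affine frame gives the same invariant.
1. X is the midpoint of YV ⇒ X = (1/2, 1/2)
2. J is the midpoint of YM ⇒ J = (0, 1/2)
3. F is the centroid of triangle JVX ⇒ F = (1/2, 1/3)
2·[XYF] = 1/12, 2·[JVX] = 1/4
[XYF]:[JVX] = 1/12:1/4 = 1/3

[XYF]:[JVX] = 1/3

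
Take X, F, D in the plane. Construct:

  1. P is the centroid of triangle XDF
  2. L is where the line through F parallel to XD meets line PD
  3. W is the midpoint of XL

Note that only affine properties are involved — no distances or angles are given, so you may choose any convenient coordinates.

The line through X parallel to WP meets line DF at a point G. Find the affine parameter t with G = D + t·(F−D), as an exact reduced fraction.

Set X = (0, 0), F = (1, 0), D = (0, 1); any affine frame gives the same invariant.
1. P is the centroid of triangle XDF ⇒ P = (1/3, 1/3)
2. L is where the line through F parallel to XD meets line PD ⇒ L = (1, -1)
3. W is the midpoint of XL ⇒ W = (1/2, -1/2)
through X parallel to WP: direction (-1/6, 5/6); meets DF at G = (-1/4, 5/4)
G = D + t·(F−D) with t = -1/4

t = -1/4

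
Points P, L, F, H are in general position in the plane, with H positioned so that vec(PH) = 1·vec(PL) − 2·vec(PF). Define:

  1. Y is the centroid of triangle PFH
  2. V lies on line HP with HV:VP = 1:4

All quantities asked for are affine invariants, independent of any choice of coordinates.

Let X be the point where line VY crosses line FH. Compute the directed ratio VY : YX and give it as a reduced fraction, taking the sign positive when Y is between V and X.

VY:YX = -2/5

Set P = (0, 0), L = (1, 0), F = (0, 1), H = (1, -2); any affine frame gives the same invariant.
1. Y is the centroid of triangle PFH ⇒ Y = (1/3, -1/3)
2. V lies on line HP with HV:VP = 1:4 ⇒ V = (4/5, -8/5)
line VY meets FH at X = (3/2, -7/2)
Y = V + t·(X−V) with t = -2/3, so VY:YX = -2/3:5/3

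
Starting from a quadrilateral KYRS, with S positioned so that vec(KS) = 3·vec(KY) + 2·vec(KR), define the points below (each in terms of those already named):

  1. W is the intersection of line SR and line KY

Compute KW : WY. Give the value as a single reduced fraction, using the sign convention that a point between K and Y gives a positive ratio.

Assign K = (0, 0), Y = (1, 0), R = (0, 1), S = (3, 2) — the answer is frame-independent, so this choice is without loss of generality.
1. W is the intersection of line SR and line KY ⇒ W = (-3, 0)
W = K + t·(Y−K) with t = -3, so KW:WY = t:(1−t) = -3:4

KW:WY = -3/4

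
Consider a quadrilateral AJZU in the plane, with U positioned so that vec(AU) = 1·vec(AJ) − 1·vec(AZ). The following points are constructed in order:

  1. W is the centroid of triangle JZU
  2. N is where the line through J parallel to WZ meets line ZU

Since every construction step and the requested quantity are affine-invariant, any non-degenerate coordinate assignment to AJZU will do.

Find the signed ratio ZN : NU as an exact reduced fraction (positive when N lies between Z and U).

Choose coordinates A = (0, 0), J = (1, 0), Z = (0, 1), U = (1, -1).
1. W is the centroid of triangle JZU ⇒ W = (2/3, 0)
2. N is where the line through J parallel to WZ meets line ZU ⇒ N = (-1, 3)
N = Z + t·(U−Z) with t = -1, so ZN:NU = t:(1−t) = -1:2

ZN:NU = -1/2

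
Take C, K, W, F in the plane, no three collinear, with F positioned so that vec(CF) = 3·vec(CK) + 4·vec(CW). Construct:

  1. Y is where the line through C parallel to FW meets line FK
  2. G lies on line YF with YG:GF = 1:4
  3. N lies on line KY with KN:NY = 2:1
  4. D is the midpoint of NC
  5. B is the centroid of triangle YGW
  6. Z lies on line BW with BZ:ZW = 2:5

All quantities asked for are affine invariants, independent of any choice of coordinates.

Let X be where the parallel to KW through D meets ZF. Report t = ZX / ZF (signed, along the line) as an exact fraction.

Work in coordinates with C = (0, 0), K = (1, 0), W = (0, 1), F = (3, 4).
1. Y is where the line through C parallel to FW meets line FK ⇒ Y = (2, 2)
2. G lies on line YF with YG:GF = 1:4 ⇒ G = (11/5, 12/5)
3. N lies on line KY with KN:NY = 2:1 ⇒ N = (5/3, 4/3)
4. D is the midpoint of NC ⇒ D = (5/6, 2/3)
5. B is the centroid of triangle YGW ⇒ B = (7/5, 9/5)
6. Z lies on line BW with BZ:ZW = 2:5 ⇒ Z = (1, 11/7)
through D parallel to KW: direction (-1, 1); meets ZF at X = (16/31, 61/62)
X = Z + t·(F−Z) with t = -15/62

t = -15/62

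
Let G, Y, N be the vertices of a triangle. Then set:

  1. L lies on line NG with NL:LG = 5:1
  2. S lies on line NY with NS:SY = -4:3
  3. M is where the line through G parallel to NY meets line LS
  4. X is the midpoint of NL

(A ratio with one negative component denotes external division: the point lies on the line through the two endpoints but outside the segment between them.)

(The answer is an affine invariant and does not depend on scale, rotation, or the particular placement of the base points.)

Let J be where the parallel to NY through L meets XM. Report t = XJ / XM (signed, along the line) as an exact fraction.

Set G = (0, 0), Y = (1, 0), N = (0, 1); any affine frame gives the same invariant.
1. L lies on line NG with NL:LG = 5:1 ⇒ L = (0, 1/6)
2. S lies on line NY with NS:SY = -4:3 ⇒ S = (4, -3)
3. M is where the line through G parallel to NY meets line LS ⇒ M = (-4/5, 4/5)
4. X is the midpoint of NL ⇒ X = (0, 7/12)
through L parallel to NY: direction (1, -1); meets XM at J = (-4/7, 31/42)
J = X + t·(M−X) with t = 5/7

t = 5/7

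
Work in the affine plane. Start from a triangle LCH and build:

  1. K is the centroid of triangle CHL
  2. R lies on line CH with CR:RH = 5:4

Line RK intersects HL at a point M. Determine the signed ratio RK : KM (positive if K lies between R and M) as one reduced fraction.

RK:KM = 1/3

Work in coordinates with L = (0, 0), C = (1, 0), H = (0, 1).
1. K is the centroid of triangle CHL ⇒ K = (1/3, 1/3)
2. R lies on line CH with CR:RH = 5:4 ⇒ R = (4/9, 5/9)
line RK meets HL at M = (0, -1/3)
K = R + t·(M−R) with t = 1/4, so RK:KM = 1/4:3/4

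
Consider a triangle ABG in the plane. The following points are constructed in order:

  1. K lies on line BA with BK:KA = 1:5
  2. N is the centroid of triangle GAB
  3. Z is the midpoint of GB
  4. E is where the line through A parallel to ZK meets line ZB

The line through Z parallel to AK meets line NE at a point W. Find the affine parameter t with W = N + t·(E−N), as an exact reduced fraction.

Choose coordinates A = (0, 0), B = (1, 0), G = (0, 1).
1. K lies on line BA with BK:KA = 1:5 ⇒ K = (5/6, 0)
2. N is the centroid of triangle GAB ⇒ N = (1/3, 1/3)
3. Z is the midpoint of GB ⇒ Z = (1/2, 1/2)
4. E is where the line through A parallel to ZK meets line ZB ⇒ E = (-2, 3)
through Z parallel to AK: direction (5/6, 0); meets NE at W = (3/16, 1/2)
W = N + t·(E−N) with t = 1/16

t = 1/16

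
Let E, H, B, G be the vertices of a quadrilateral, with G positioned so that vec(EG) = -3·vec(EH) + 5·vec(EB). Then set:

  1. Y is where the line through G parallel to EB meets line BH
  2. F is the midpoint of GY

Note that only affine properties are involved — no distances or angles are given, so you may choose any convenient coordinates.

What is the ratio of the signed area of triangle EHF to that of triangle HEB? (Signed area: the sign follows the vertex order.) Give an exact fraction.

Assign E = (0, 0), H = (1, 0), B = (0, 1), G = (-3, 5) — the answer is frame-independent, so this choice is without loss of generality.
1. Y is where the line through G parallel to EB meets line BH ⇒ Y = (-3, 4)
2. F is the midpoint of GY ⇒ F = (-3, 9/2)
2·[EHF] = 9/2, 2·[HEB] = -1
[EHF]:[HEB] = 9/2:-1 = -9/2

[EHF]:[HEB] = -9/2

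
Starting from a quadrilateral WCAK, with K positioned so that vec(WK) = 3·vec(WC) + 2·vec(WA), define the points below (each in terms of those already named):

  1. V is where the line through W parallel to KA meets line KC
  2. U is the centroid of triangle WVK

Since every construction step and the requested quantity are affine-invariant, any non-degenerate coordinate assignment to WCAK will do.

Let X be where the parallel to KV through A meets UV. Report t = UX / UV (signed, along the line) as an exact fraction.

Assign W = (0, 0), C = (1, 0), A = (0, 1), K = (3, 2) — the answer is frame-independent, so this choice is without loss of generality.
1. V is where the line through W parallel to KA meets line KC ⇒ V = (3/2, 1/2)
2. U is the centroid of triangle WVK ⇒ U = (3/2, 5/6)
through A parallel to KV: direction (-3/2, -3/2); meets UV at X = (3/2, 5/2)
X = U + t·(V−U) with t = -5

t = -5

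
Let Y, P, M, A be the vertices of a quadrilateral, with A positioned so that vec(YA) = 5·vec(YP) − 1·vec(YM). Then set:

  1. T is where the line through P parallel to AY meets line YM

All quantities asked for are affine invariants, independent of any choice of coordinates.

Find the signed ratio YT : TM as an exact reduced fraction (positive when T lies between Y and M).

Assign Y = (0, 0), P = (1, 0), M = (0, 1), A = (5, -1) — the answer is frame-independent, so this choice is without loss of generality.
1. T is where the line through P parallel to AY meets line YM ⇒ T = (0, 1/5)
T = Y + t·(M−Y) with t = 1/5, so YT:TM = t:(1−t) = 1/5:4/5

YT:TM = 1/4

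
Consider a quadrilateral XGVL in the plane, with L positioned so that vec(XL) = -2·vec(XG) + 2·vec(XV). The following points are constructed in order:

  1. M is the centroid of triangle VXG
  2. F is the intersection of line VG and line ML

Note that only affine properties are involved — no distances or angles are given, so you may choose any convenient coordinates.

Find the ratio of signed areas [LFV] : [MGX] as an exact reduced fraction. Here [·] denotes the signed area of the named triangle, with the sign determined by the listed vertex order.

[LFV]:[MGX] = -9/2

Choose coordinates X = (0, 0), G = (1, 0), V = (0, 1), L = (-2, 2).
1. M is the centroid of triangle VXG ⇒ M = (1/3, 1/3)
2. F is the intersection of line VG and line ML ⇒ F = (3/2, -1/2)
2·[LFV] = 3/2, 2·[MGX] = -1/3
[LFV]:[MGX] = 3/2:-1/3 = -9/2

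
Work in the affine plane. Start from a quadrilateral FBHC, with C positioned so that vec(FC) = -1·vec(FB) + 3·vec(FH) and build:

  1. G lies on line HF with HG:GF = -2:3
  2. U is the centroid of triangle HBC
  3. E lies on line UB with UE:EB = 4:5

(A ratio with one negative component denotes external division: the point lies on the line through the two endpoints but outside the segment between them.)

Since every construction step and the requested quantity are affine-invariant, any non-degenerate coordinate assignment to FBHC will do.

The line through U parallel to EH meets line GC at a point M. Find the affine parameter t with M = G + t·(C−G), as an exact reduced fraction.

Set F = (0, 0), B = (1, 0), H = (0, 1), C = (-1, 3); any affine frame gives the same invariant.
1. G lies on line HF with HG:GF = -2:3 ⇒ G = (0, 3)
2. U is the centroid of triangle HBC ⇒ U = (0, 4/3)
3. E lies on line UB with UE:EB = 4:5 ⇒ E = (4/9, 20/27)
through U parallel to EH: direction (-4/9, 7/27); meets GC at M = (-20/7, 3)
M = G + t·(C−G) with t = 20/7

t = 20/7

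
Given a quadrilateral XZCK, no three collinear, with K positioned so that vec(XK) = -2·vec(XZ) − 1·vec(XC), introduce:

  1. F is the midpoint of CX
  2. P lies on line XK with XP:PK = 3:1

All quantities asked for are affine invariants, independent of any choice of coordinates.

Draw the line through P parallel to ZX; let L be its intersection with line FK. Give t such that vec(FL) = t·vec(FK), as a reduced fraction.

t = 5/6

Set X = (0, 0), Z = (1, 0), C = (0, 1), K = (-2, -1); any affine frame gives the same invariant.
1. F is the midpoint of CX ⇒ F = (0, 1/2)
2. P lies on line XK with XP:PK = 3:1 ⇒ P = (-3/2, -3/4)
through P parallel to ZX: direction (-1, 0); meets FK at L = (-5/3, -3/4)
L = F + t·(K−F) with t = 5/6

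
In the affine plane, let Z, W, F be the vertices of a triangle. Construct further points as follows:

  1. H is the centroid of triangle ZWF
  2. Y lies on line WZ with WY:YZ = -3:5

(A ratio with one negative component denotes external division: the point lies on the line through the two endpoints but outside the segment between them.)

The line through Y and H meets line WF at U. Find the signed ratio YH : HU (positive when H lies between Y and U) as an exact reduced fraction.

YH:HU = -11/2

Set Z = (0, 0), W = (1, 0), F = (0, 1); any affine frame gives the same invariant.
1. H is the centroid of triangle ZWF ⇒ H = (1/3, 1/3)
2. Y lies on line WZ with WY:YZ = -3:5 ⇒ Y = (5/2, 0)
line YH meets WF at U = (8/11, 3/11)
H = Y + t·(U−Y) with t = 11/9, so YH:HU = 11/9:-2/9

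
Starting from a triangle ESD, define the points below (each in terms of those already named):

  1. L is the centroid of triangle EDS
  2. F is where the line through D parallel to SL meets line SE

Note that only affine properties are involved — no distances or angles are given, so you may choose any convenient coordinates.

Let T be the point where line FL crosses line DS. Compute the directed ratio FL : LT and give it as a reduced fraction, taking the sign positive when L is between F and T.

FL:LT = -4

Work in coordinates with E = (0, 0), S = (1, 0), D = (0, 1).
1. L is the centroid of triangle EDS ⇒ L = (1/3, 1/3)
2. F is where the line through D parallel to SL meets line SE ⇒ F = (2, 0)
line FL meets DS at T = (3/4, 1/4)
L = F + t·(T−F) with t = 4/3, so FL:LT = 4/3:-1/3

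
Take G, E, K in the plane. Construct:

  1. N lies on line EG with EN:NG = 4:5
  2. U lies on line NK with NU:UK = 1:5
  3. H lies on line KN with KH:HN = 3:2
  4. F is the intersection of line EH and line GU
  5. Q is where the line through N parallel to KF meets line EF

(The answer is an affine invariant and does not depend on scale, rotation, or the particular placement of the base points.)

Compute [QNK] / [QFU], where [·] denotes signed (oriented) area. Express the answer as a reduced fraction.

Assign G = (0, 0), E = (1, 0), K = (0, 1) — the answer is frame-independent, so this choice is without loss of generality.
1. N lies on line EG with EN:NG = 4:5 ⇒ N = (5/9, 0)
2. U lies on line NK with NU:UK = 1:5 ⇒ U = (25/54, 1/6)
3. H lies on line KN with KH:HN = 3:2 ⇒ H = (1/3, 2/5)
4. F is the intersection of line EH and line GU ⇒ F = (5/8, 9/40)
5. Q is where the line through N parallel to KF meets line EF ⇒ Q = (5/36, 31/60)
2·[QNK] = 7/54, 2·[QFU] = -49/648
[QNK]:[QFU] = 7/54:-49/648 = -12/7

[QNK]:[QFU] = -12/7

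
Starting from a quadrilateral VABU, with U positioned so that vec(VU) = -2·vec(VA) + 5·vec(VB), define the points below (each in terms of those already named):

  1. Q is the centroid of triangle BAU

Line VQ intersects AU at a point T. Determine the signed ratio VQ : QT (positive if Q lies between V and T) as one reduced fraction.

Set V = (0, 0), A = (1, 0), B = (0, 1), U = (-2, 5); any affine frame gives the same invariant.
1. Q is the centroid of triangle BAU ⇒ Q = (-1/3, 2)
line VQ meets AU at T = (-5/13, 30/13)
Q = V + t·(T−V) with t = 13/15, so VQ:QT = 13/15:2/15

VQ:QT = 13/2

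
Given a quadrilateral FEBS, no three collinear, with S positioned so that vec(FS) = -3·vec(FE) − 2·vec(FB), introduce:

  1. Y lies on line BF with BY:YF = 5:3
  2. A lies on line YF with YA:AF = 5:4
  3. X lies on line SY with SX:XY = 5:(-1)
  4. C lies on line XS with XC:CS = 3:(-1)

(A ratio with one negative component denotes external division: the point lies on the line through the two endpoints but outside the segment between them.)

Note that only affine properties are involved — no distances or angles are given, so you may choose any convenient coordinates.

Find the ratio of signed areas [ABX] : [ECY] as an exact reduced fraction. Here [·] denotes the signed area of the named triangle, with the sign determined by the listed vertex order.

[ABX]:[ECY] = 10/91

Set F = (0, 0), E = (1, 0), B = (0, 1), S = (-3, -2); any affine frame gives the same invariant.
1. Y lies on line BF with BY:YF = 5:3 ⇒ Y = (0, 3/8)
2. A lies on line YF with YA:AF = 5:4 ⇒ A = (0, 1/6)
3. X lies on line SY with SX:XY = 5:(-1) ⇒ X = (3/4, 31/32)
4. C lies on line XS with XC:CS = 3:(-1) ⇒ C = (-39/8, -223/64)
2·[ABX] = -5/8, 2·[ECY] = -91/16
[ABX]:[ECY] = -5/8:-91/16 = 10/91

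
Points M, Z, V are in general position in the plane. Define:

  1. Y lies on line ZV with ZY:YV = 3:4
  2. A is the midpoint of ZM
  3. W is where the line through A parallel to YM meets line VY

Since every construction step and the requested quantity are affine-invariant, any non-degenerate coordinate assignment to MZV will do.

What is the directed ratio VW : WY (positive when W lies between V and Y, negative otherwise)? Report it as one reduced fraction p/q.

Choose coordinates M = (0, 0), Z = (1, 0), V = (0, 1).
1. Y lies on line ZV with ZY:YV = 3:4 ⇒ Y = (4/7, 3/7)
2. A is the midpoint of ZM ⇒ A = (1/2, 0)
3. W is where the line through A parallel to YM meets line VY ⇒ W = (11/14, 3/14)
W = V + t·(Y−V) with t = 11/8, so VW:WY = t:(1−t) = 11/8:-3/8

VW:WY = -11/3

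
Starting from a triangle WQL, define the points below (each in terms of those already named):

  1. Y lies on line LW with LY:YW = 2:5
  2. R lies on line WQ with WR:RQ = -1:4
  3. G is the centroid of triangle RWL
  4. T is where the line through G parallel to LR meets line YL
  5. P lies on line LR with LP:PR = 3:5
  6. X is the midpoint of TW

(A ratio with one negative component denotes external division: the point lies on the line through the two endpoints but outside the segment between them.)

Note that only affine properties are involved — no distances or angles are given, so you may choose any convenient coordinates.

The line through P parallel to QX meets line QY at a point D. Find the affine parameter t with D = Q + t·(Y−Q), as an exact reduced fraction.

Assign W = (0, 0), Q = (1, 0), L = (0, 1) — the answer is frame-independent, so this choice is without loss of generality.
1. Y lies on line LW with LY:YW = 2:5 ⇒ Y = (0, 5/7)
2. R lies on line WQ with WR:RQ = -1:4 ⇒ R = (-1/3, 0)
3. G is the centroid of triangle RWL ⇒ G = (-1/9, 1/3)
4. T is where the line through G parallel to LR meets line YL ⇒ T = (0, 2/3)
5. P lies on line LR with LP:PR = 3:5 ⇒ P = (-1/8, 5/8)
6. X is the midpoint of TW ⇒ X = (0, 1/3)
through P parallel to QX: direction (-1, 1/3); meets QY at D = (11/32, 15/32)
D = Q + t·(Y−Q) with t = 21/32

t = 21/32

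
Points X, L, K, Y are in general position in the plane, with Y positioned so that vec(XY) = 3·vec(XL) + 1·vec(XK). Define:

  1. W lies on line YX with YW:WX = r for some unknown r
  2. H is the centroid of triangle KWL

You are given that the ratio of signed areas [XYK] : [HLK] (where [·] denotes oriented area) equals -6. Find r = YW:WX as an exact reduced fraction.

Choose coordinates X = (0, 0), L = (1, 0), K = (0, 1), Y = (3, 1).
1. With YW:WX = r, write λ = r/(r+1) so W = Y + λ·(X−Y); W is affine-linear in λ
2. H is the centroid of triangle KWL ⇒ H is an affine combination of earlier points and hence also affine-linear in λ
Every point depending on W is an affine combination of W and λ-independent points, so each such coordinate is linear in λ; the λ² term in each signed area is a multiple of (X−Y)×(X−Y) = 0, so 2·[XYK] and 2·[HLK] are each linear in λ. Evaluating at λ=0 and λ=1:
  2·[XYK] = 3,   2·[HLK] = 4/3·λ − 1
So [XYK]:[HLK] = (3) / (4/3·λ − 1). Setting this equal to -6:
  3 = -6·(4/3·λ − 1)  ⇒  λ = 3/8
Then r = λ/(1−λ) = (3/8)/(5/8) = 3/5. Check: with r = 3/5, W = (15/8, 5/8) and [XYK]:[HLK] = -6 as required.

r = 3/5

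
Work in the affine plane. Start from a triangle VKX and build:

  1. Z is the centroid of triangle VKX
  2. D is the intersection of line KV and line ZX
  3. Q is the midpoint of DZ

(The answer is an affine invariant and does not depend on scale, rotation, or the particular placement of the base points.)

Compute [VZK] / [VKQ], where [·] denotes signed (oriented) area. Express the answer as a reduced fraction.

Assign V = (0, 0), K = (1, 0), X = (0, 1) — the answer is frame-independent, so this choice is without loss of generality.
1. Z is the centroid of triangle VKX ⇒ Z = (1/3, 1/3)
2. D is the intersection of line KV and line ZX ⇒ D = (1/2, 0)
3. Q is the midpoint of DZ ⇒ Q = (5/12, 1/6)
2·[VZK] = -1/3, 2·[VKQ] = 1/6
[VZK]:[VKQ] = -1/3:1/6 = -2

[VZK]:[VKQ] = -2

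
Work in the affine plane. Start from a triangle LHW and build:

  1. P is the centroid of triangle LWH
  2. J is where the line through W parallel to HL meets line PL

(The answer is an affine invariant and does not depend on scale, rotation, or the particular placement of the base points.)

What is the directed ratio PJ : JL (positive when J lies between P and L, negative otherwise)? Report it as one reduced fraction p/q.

Choose coordinates L = (0, 0), H = (1, 0), W = (0, 1).
1. P is the centroid of triangle LWH ⇒ P = (1/3, 1/3)
2. J is where the line through W parallel to HL meets line PL ⇒ J = (1, 1)
J = P + t·(L−P) with t = -2, so PJ:JL = t:(1−t) = -2:3

PJ:JL = -2/3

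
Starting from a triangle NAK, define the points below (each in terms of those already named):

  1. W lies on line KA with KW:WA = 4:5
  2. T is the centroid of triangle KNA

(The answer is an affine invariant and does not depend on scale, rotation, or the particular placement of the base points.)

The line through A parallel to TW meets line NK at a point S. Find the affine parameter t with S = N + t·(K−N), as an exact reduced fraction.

t = -2

Set N = (0, 0), A = (1, 0), K = (0, 1); any affine frame gives the same invariant.
1. W lies on line KA with KW:WA = 4:5 ⇒ W = (4/9, 5/9)
2. T is the centroid of triangle KNA ⇒ T = (1/3, 1/3)
through A parallel to TW: direction (1/9, 2/9); meets NK at S = (0, -2)
S = N + t·(K−N) with t = -2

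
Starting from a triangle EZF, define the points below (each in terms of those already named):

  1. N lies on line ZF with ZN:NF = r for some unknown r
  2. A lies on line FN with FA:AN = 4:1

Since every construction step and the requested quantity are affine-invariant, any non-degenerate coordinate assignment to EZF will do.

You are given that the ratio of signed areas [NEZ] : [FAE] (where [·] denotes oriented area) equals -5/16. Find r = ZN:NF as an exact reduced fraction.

r = 1/4

Assign E = (0, 0), Z = (1, 0), F = (0, 1) — the answer is frame-independent, so this choice is without loss of generality.
1. With ZN:NF = r, write λ = r/(r+1) so N = Z + λ·(F−Z); N is affine-linear in λ
2. A lies on line FN with FA:AN = 4:1 ⇒ A is an affine combination of earlier points and hence also affine-linear in λ
Every point depending on N is an affine combination of N and λ-independent points, so each such coordinate is linear in λ; the λ² term in each signed area is a multiple of (F−Z)×(F−Z) = 0, so 2·[NEZ] and 2·[FAE] are each linear in λ. Evaluating at λ=0 and λ=1:
  2·[NEZ] = λ,   2·[FAE] = 4/5·λ − 4/5
So [NEZ]:[FAE] = (λ) / (4/5·λ − 4/5). Setting this equal to -5/16:
  λ = -5/16·(4/5·λ − 4/5)  ⇒  λ = 1/5
Then r = λ/(1−λ) = (1/5)/(4/5) = 1/4. Check: with r = 1/4, N = (4/5, 1/5) and [NEZ]:[FAE] = -5/16 as required.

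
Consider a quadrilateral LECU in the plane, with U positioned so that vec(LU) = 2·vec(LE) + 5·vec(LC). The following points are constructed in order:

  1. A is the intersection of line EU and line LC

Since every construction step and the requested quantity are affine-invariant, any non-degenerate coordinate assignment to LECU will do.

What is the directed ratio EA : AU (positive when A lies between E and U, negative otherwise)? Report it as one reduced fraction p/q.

Work in coordinates with L = (0, 0), E = (1, 0), C = (0, 1), U = (2, 5).
1. A is the intersection of line EU and line LC ⇒ A = (0, -5)
A = E + t·(U−E) with t = -1, so EA:AU = t:(1−t) = -1:2

EA:AU = -1/2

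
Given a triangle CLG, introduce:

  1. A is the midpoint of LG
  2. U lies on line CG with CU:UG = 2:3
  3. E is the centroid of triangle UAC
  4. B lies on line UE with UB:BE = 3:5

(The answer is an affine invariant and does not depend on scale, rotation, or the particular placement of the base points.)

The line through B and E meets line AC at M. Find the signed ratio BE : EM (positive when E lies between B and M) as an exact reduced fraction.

BE:EM = 5/4

Set C = (0, 0), L = (1, 0), G = (0, 1); any affine frame gives the same invariant.
1. A is the midpoint of LG ⇒ A = (1/2, 1/2)
2. U lies on line CG with CU:UG = 2:3 ⇒ U = (0, 2/5)
3. E is the centroid of triangle UAC ⇒ E = (1/6, 3/10)
4. B lies on line UE with UB:BE = 3:5 ⇒ B = (1/16, 29/80)
line BE meets AC at M = (1/4, 1/4)
E = B + t·(M−B) with t = 5/9, so BE:EM = 5/9:4/9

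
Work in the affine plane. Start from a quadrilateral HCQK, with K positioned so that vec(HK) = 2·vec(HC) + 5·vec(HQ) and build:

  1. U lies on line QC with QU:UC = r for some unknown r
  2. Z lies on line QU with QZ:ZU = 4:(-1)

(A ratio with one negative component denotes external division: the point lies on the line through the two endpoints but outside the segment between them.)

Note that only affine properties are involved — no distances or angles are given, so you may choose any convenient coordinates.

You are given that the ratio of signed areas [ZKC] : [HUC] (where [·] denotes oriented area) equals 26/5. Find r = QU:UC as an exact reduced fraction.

r = 2/5

Assign H = (0, 0), C = (1, 0), Q = (0, 1), K = (2, 5) — the answer is frame-independent, so this choice is without loss of generality.
1. With QU:UC = r, write λ = r/(r+1) so U = Q + λ·(C−Q); U is affine-linear in λ
2. Z lies on line QU with QZ:ZU = 4:(-1) ⇒ Z is an affine combination of earlier points and hence also affine-linear in λ
Every point depending on U is an affine combination of U and λ-independent points, so each such coordinate is linear in λ; the λ² term in each signed area is a multiple of (C−Q)×(C−Q) = 0, so 2·[ZKC] and 2·[HUC] are each linear in λ. Evaluating at λ=0 and λ=1:
  2·[ZKC] = 8·λ − 6,   2·[HUC] = λ − 1
So [ZKC]:[HUC] = (8·λ − 6) / (λ − 1). Setting this equal to 26/5:
  8·λ − 6 = 26/5·(λ − 1)  ⇒  λ = 2/7
Then r = λ/(1−λ) = (2/7)/(5/7) = 2/5. Check: with r = 2/5, U = (2/7, 5/7) and [ZKC]:[HUC] = 26/5 as required.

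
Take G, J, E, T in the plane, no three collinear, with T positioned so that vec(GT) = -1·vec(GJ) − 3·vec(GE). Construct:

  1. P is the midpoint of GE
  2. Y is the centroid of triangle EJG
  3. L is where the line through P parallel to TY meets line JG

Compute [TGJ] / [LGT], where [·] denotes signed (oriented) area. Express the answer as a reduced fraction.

[TGJ]:[LGT] = 5

Work in coordinates with G = (0, 0), J = (1, 0), E = (0, 1), T = (-1, -3).
1. P is the midpoint of GE ⇒ P = (0, 1/2)
2. Y is the centroid of triangle EJG ⇒ Y = (1/3, 1/3)
3. L is where the line through P parallel to TY meets line JG ⇒ L = (-1/5, 0)
2·[TGJ] = -3, 2·[LGT] = -3/5
[TGJ]:[LGT] = -3:-3/5 = 5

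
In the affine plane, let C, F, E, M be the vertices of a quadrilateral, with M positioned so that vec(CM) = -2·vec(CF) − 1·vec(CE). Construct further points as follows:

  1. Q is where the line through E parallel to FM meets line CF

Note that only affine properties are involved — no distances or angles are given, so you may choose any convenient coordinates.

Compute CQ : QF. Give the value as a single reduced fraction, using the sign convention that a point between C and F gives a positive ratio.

Work in coordinates with C = (0, 0), F = (1, 0), E = (0, 1), M = (-2, -1).
1. Q is where the line through E parallel to FM meets line CF ⇒ Q = (-3, 0)
Q = C + t·(F−C) with t = -3, so CQ:QF = t:(1−t) = -3:4

CQ:QF = -3/4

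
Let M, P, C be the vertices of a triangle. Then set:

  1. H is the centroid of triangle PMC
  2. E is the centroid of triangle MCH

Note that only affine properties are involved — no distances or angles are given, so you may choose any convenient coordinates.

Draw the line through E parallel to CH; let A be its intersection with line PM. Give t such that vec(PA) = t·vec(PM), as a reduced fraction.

t = 2/3

Set M = (0, 0), P = (1, 0), C = (0, 1); any affine frame gives the same invariant.
1. H is the centroid of triangle PMC ⇒ H = (1/3, 1/3)
2. E is the centroid of triangle MCH ⇒ E = (1/9, 4/9)
through E parallel to CH: direction (1/3, -2/3); meets PM at A = (1/3, 0)
A = P + t·(M−P) with t = 2/3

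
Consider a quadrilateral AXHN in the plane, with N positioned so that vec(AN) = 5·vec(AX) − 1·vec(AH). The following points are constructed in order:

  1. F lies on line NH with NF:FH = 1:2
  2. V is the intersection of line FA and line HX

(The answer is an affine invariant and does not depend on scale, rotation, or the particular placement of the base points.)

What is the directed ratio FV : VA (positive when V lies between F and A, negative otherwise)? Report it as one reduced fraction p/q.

FV:VA = 2

Work in coordinates with A = (0, 0), X = (1, 0), H = (0, 1), N = (5, -1).
1. F lies on line NH with NF:FH = 1:2 ⇒ F = (10/3, -1/3)
2. V is the intersection of line FA and line HX ⇒ V = (10/9, -1/9)
V = F + t·(A−F) with t = 2/3, so FV:VA = t:(1−t) = 2/3:1/3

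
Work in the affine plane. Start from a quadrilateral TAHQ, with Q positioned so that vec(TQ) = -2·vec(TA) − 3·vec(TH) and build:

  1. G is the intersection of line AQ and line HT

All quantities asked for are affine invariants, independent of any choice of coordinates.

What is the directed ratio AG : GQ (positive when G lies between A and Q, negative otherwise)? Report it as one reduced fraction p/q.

Choose coordinates T = (0, 0), A = (1, 0), H = (0, 1), Q = (-2, -3).
1. G is the intersection of line AQ and line HT ⇒ G = (0, -1)
G = A + t·(Q−A) with t = 1/3, so AG:GQ = t:(1−t) = 1/3:2/3

AG:GQ = 1/2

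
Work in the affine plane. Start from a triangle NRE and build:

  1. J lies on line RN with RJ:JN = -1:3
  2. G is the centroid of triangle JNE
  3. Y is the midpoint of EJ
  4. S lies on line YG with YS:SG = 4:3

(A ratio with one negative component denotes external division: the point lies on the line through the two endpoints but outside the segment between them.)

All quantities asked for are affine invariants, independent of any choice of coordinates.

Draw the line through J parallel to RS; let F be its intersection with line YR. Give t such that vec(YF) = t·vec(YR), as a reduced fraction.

t = -9/8

Set N = (0, 0), R = (1, 0), E = (0, 1); any affine frame gives the same invariant.
1. J lies on line RN with RJ:JN = -1:3 ⇒ J = (3/2, 0)
2. G is the centroid of triangle JNE ⇒ G = (1/2, 1/3)
3. Y is the midpoint of EJ ⇒ Y = (3/4, 1/2)
4. S lies on line YG with YS:SG = 4:3 ⇒ S = (17/28, 17/42)
through J parallel to RS: direction (-11/28, 17/42); meets YR at F = (15/32, 17/16)
F = Y + t·(R−Y) with t = -9/8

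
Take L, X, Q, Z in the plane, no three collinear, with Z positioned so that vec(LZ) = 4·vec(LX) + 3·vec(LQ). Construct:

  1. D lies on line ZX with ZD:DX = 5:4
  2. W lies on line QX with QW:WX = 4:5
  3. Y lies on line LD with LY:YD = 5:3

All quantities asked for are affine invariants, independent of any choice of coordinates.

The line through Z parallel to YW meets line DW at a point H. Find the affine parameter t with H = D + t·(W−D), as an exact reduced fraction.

t = -265/57

Choose coordinates L = (0, 0), X = (1, 0), Q = (0, 1), Z = (4, 3).
1. D lies on line ZX with ZD:DX = 5:4 ⇒ D = (7/3, 4/3)
2. W lies on line QX with QW:WX = 4:5 ⇒ W = (4/9, 5/9)
3. Y lies on line LD with LY:YD = 5:3 ⇒ Y = (35/24, 5/6)
through Z parallel to YW: direction (-73/72, -5/18); meets DW at H = (5702/513, 2539/513)
H = D + t·(W−D) with t = -265/57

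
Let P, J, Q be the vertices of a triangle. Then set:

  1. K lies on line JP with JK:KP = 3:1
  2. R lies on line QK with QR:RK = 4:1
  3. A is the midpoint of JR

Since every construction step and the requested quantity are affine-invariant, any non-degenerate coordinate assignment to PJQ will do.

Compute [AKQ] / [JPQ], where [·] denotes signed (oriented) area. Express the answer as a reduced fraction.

Work in coordinates with P = (0, 0), J = (1, 0), Q = (0, 1).
1. K lies on line JP with JK:KP = 3:1 ⇒ K = (1/4, 0)
2. R lies on line QK with QR:RK = 4:1 ⇒ R = (1/5, 1/5)
3. A is the midpoint of JR ⇒ A = (3/5, 1/10)
2·[AKQ] = -3/8, 2·[JPQ] = -1
[AKQ]:[JPQ] = -3/8:-1 = 3/8

[AKQ]:[JPQ] = 3/8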